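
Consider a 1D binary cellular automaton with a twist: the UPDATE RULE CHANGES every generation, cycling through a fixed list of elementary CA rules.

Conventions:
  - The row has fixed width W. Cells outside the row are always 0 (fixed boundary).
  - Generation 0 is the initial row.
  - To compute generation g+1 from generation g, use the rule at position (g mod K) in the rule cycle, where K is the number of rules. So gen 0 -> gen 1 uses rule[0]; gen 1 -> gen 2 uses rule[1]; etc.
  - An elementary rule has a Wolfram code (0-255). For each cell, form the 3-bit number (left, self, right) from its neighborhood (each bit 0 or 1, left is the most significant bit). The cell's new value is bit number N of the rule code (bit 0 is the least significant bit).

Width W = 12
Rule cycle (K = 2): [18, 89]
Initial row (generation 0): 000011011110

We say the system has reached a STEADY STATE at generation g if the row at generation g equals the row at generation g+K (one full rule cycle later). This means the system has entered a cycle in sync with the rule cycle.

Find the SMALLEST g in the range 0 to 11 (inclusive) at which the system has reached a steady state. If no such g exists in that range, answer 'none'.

Answer: 7

Derivation:
Gen 0: 000011011110
Gen 1 (rule 18): 000100000001
Gen 2 (rule 89): 110011111100
Gen 3 (rule 18): 001100000010
Gen 4 (rule 89): 101111111001
Gen 5 (rule 18): 000000000110
Gen 6 (rule 89): 111111110111
Gen 7 (rule 18): 000000000000
Gen 8 (rule 89): 111111111111
Gen 9 (rule 18): 000000000000
Gen 10 (rule 89): 111111111111
Gen 11 (rule 18): 000000000000
Gen 12 (rule 89): 111111111111
Gen 13 (rule 18): 000000000000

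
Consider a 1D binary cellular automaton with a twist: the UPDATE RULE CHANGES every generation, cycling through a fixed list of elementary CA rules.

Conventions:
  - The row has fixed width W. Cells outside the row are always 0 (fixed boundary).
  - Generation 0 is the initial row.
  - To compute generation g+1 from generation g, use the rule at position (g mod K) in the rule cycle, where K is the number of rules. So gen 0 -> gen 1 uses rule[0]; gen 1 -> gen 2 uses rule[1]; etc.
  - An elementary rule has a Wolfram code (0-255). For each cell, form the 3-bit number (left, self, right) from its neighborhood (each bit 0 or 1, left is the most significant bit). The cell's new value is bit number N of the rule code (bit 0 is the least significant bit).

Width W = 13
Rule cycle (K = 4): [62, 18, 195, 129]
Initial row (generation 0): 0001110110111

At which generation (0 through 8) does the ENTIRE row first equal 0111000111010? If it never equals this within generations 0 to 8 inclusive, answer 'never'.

Gen 0: 0001110110111
Gen 1 (rule 62): 0011001101100
Gen 2 (rule 18): 0100110000010
Gen 3 (rule 195): 1001010111100
Gen 4 (rule 129): 0000000011001
Gen 5 (rule 62): 0000000110111
Gen 6 (rule 18): 0000001000000
Gen 7 (rule 195): 1111110011111
Gen 8 (rule 129): 0111100001110

Answer: never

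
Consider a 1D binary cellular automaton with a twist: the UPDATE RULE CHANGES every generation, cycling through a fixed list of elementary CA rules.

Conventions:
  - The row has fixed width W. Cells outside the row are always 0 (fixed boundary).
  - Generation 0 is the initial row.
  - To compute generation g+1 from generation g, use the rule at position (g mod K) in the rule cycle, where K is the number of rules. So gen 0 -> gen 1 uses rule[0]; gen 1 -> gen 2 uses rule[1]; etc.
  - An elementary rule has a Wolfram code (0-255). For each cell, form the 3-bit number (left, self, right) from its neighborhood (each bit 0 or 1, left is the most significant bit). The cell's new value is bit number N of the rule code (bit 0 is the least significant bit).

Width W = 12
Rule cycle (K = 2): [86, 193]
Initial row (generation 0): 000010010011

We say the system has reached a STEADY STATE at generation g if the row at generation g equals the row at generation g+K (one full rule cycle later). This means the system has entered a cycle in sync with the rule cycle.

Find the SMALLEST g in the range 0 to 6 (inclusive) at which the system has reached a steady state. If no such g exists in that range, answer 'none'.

Answer: none

Derivation:
Gen 0: 000010010011
Gen 1 (rule 86): 000111111101
Gen 2 (rule 193): 110011111100
Gen 3 (rule 86): 011100000110
Gen 4 (rule 193): 001101110010
Gen 5 (rule 86): 010100011111
Gen 6 (rule 193): 000001001111
Gen 7 (rule 86): 000011110001
Gen 8 (rule 193): 111001110100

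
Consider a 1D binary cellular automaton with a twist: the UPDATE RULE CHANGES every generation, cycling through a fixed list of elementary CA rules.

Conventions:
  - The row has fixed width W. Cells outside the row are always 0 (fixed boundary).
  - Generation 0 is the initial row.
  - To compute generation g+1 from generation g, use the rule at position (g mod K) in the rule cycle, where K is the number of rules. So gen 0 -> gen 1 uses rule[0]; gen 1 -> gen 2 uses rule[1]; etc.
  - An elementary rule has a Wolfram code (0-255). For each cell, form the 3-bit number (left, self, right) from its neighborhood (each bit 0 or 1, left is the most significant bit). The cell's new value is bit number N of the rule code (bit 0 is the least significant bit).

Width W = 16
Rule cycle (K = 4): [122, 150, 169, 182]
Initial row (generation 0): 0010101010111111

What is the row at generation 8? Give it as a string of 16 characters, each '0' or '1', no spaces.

Answer: 1110111011001000

Derivation:
Gen 0: 0010101010111111
Gen 1 (rule 122): 0101010101100001
Gen 2 (rule 150): 1101010100010011
Gen 3 (rule 169): 1010101001000010
Gen 4 (rule 182): 1111111111100111
Gen 5 (rule 122): 1000000000111101
Gen 6 (rule 150): 1100000001011001
Gen 7 (rule 169): 1001111100110000
Gen 8 (rule 182): 1110111011001000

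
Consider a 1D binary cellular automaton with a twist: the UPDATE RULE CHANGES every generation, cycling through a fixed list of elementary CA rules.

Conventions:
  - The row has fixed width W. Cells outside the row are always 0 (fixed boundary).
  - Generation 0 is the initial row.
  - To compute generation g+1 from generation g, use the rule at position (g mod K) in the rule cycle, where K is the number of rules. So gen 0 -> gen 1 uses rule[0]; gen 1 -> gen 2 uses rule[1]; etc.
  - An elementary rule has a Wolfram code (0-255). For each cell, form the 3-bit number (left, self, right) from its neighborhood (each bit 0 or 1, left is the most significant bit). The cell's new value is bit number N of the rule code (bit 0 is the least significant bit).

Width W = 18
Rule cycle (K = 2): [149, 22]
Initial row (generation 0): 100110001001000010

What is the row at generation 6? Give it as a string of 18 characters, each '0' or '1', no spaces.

Gen 0: 100110001001000010
Gen 1 (rule 149): 110001101101111011
Gen 2 (rule 22): 001010000000000000
Gen 3 (rule 149): 101011111111111111
Gen 4 (rule 22): 101000000000000000
Gen 5 (rule 149): 101111111111111111
Gen 6 (rule 22): 100000000000000000

Answer: 100000000000000000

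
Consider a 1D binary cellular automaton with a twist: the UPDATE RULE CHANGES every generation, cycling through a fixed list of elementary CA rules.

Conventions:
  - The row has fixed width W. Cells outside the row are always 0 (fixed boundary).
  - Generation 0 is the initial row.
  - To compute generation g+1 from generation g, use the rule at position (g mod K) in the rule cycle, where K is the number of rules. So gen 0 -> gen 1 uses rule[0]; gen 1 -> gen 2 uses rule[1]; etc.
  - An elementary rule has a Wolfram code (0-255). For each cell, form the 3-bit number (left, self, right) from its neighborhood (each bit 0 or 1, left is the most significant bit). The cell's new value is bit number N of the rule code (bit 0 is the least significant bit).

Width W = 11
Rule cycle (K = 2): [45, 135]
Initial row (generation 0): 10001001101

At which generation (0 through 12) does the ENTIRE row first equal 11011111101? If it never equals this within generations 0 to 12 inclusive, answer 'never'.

Answer: 6

Derivation:
Gen 0: 10001001101
Gen 1 (rule 45): 10101001011
Gen 2 (rule 135): 10101011000
Gen 3 (rule 45): 11111110011
Gen 4 (rule 135): 01111100100
Gen 5 (rule 45): 01000000101
Gen 6 (rule 135): 11011111101
Gen 7 (rule 45): 10110000011
Gen 8 (rule 135): 10000111100
Gen 9 (rule 45): 10110100001
Gen 10 (rule 135): 10000101111
Gen 11 (rule 45): 10110111000
Gen 12 (rule 135): 10000010011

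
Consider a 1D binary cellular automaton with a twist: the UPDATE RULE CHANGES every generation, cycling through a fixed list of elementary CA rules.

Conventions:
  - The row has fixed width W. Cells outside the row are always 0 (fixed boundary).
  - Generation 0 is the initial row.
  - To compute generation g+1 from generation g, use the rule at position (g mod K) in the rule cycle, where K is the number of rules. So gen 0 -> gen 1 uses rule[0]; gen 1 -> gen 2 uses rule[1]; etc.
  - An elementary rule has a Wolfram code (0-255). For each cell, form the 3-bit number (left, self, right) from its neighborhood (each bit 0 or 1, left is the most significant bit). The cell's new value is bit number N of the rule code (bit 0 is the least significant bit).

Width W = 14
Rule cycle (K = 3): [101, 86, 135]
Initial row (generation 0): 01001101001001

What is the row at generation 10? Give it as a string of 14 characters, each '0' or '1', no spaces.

Answer: 11101110110101

Derivation:
Gen 0: 01001101001001
Gen 1 (rule 101): 01000111001001
Gen 2 (rule 86): 11101001111111
Gen 3 (rule 135): 01001010111110
Gen 4 (rule 101): 01001111000010
Gen 5 (rule 86): 11110001100111
Gen 6 (rule 135): 01100110001010
Gen 7 (rule 101): 00100010101110
Gen 8 (rule 86): 01110110100011
Gen 9 (rule 135): 10100000101100
Gen 10 (rule 101): 11101110110101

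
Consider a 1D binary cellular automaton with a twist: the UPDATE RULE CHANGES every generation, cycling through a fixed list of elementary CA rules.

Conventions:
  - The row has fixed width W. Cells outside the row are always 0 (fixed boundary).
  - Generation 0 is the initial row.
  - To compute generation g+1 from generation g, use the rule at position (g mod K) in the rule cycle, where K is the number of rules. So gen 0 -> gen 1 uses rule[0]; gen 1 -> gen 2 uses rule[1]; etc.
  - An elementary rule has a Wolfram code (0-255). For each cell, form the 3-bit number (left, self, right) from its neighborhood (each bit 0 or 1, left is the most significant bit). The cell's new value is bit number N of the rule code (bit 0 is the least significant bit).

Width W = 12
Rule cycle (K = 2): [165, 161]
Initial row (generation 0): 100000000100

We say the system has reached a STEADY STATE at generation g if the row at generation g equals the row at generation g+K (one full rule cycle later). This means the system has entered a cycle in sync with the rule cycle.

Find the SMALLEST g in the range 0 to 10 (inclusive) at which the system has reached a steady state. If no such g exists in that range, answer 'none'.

Gen 0: 100000000100
Gen 1 (rule 165): 101111110101
Gen 2 (rule 161): 010111101010
Gen 3 (rule 165): 011011011110
Gen 4 (rule 161): 000100101100
Gen 5 (rule 165): 110100110001
Gen 6 (rule 161): 001000000100
Gen 7 (rule 165): 101011110101
Gen 8 (rule 161): 010101101010
Gen 9 (rule 165): 011110011110
Gen 10 (rule 161): 001100001100
Gen 11 (rule 165): 100001100001
Gen 12 (rule 161): 001100001100

Answer: 10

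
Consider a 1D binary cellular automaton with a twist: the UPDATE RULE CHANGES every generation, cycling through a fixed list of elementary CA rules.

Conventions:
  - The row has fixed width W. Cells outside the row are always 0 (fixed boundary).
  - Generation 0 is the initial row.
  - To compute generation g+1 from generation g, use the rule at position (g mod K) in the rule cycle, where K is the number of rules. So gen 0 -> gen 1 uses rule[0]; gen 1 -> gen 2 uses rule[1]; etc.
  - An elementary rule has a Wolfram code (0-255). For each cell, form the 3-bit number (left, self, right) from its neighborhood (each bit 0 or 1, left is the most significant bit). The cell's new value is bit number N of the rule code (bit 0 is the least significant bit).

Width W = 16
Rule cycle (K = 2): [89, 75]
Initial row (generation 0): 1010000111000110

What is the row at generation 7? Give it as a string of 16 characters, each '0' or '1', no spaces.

Gen 0: 1010000111000110
Gen 1 (rule 89): 0001110101110111
Gen 2 (rule 75): 1111010001010101
Gen 3 (rule 89): 1001001100000000
Gen 4 (rule 75): 0010011101111111
Gen 5 (rule 89): 1001010101000001
Gen 6 (rule 75): 0010000000011110
Gen 7 (rule 89): 1001111111010011

Answer: 1001111111010011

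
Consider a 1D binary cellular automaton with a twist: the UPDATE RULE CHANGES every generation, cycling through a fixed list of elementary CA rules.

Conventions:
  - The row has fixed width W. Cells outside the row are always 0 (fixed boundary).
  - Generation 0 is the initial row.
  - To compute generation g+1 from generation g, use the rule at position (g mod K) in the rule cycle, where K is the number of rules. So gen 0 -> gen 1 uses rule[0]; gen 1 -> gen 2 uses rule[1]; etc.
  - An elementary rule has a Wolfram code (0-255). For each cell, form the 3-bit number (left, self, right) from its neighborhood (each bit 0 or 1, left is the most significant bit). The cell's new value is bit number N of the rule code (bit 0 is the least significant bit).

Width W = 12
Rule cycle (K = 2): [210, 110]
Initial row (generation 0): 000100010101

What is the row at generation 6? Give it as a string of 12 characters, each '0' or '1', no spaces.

Gen 0: 000100010101
Gen 1 (rule 210): 001010100000
Gen 2 (rule 110): 011111100000
Gen 3 (rule 210): 101111110000
Gen 4 (rule 110): 111000010000
Gen 5 (rule 210): 011100101000
Gen 6 (rule 110): 110101111000

Answer: 110101111000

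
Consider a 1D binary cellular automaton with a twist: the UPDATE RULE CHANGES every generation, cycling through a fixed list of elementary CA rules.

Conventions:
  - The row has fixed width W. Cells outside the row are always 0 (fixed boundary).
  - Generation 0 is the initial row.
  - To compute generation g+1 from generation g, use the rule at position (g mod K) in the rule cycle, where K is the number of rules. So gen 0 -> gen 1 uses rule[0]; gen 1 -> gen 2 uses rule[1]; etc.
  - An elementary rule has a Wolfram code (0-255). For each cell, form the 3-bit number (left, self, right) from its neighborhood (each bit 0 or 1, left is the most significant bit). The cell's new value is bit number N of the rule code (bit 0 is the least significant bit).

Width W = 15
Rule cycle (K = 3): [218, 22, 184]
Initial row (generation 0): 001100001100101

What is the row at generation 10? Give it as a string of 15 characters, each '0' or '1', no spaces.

Answer: 110010000001111

Derivation:
Gen 0: 001100001100101
Gen 1 (rule 218): 011110011111000
Gen 2 (rule 22): 100001100000100
Gen 3 (rule 184): 010001010000010
Gen 4 (rule 218): 101010001000101
Gen 5 (rule 22): 101011011101101
Gen 6 (rule 184): 010110111011010
Gen 7 (rule 218): 100110111011001
Gen 8 (rule 22): 111000000000111
Gen 9 (rule 184): 110100000000110
Gen 10 (rule 218): 110010000001111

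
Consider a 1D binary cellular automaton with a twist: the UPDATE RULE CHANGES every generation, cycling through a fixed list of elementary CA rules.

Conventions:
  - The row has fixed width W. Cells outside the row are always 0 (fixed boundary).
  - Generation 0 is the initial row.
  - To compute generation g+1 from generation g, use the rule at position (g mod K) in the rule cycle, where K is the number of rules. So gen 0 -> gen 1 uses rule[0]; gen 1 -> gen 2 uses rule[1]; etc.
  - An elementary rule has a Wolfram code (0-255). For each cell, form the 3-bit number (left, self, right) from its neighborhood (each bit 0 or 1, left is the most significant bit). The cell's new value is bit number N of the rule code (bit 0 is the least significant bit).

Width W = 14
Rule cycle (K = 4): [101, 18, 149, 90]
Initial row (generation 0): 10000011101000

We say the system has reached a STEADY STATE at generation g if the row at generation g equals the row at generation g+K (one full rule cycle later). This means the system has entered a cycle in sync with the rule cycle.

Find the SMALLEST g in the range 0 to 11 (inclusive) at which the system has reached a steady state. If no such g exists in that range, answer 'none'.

Gen 0: 10000011101000
Gen 1 (rule 101): 10111000111011
Gen 2 (rule 18): 00000101000000
Gen 3 (rule 149): 11110101111111
Gen 4 (rule 90): 10010001000001
Gen 5 (rule 101): 10010101011101
Gen 6 (rule 18): 01100000000000
Gen 7 (rule 149): 00011111111111
Gen 8 (rule 90): 00110000000001
Gen 9 (rule 101): 10010111111101
Gen 10 (rule 18): 01100000000000
Gen 11 (rule 149): 00011111111111
Gen 12 (rule 90): 00110000000001
Gen 13 (rule 101): 10010111111101
Gen 14 (rule 18): 01100000000000
Gen 15 (rule 149): 00011111111111

Answer: 6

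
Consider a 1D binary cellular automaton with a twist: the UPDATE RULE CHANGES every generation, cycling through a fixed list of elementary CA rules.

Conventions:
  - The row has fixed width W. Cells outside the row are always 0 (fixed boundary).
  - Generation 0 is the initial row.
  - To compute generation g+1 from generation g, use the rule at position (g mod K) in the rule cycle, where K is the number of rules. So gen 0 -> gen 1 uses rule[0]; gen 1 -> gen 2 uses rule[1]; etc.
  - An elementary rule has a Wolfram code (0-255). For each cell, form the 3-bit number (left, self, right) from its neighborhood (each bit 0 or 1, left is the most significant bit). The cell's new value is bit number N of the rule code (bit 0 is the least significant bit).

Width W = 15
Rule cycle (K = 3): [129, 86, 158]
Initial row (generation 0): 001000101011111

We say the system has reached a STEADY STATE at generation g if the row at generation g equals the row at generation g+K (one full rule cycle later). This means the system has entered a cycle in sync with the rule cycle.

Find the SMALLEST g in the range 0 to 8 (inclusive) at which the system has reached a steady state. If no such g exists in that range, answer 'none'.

Gen 0: 001000101011111
Gen 1 (rule 129): 100010000001110
Gen 2 (rule 86): 110111000010011
Gen 3 (rule 158): 100110100111110
Gen 4 (rule 129): 000000000011100
Gen 5 (rule 86): 000000000100110
Gen 6 (rule 158): 000000001111101
Gen 7 (rule 129): 111111100111000
Gen 8 (rule 86): 000000111001100
Gen 9 (rule 158): 000001110111010
Gen 10 (rule 129): 111100100010000
Gen 11 (rule 86): 000111110111000

Answer: none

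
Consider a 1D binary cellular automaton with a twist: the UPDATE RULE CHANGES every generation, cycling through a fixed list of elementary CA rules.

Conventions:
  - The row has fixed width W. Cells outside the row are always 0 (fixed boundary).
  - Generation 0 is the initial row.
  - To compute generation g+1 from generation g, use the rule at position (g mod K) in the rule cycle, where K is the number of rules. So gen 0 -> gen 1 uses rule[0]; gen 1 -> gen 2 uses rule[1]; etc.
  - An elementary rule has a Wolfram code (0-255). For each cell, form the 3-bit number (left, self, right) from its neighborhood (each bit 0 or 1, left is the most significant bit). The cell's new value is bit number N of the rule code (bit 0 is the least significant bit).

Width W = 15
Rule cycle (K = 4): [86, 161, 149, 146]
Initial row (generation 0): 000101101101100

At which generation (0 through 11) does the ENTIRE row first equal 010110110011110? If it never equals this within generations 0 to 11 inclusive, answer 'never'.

Gen 0: 000101101101100
Gen 1 (rule 86): 001100100100110
Gen 2 (rule 161): 100000000000000
Gen 3 (rule 149): 111111111111111
Gen 4 (rule 146): 011111111111110
Gen 5 (rule 86): 100000000000011
Gen 6 (rule 161): 001111111111000
Gen 7 (rule 149): 100111111110111
Gen 8 (rule 146): 011011111100010
Gen 9 (rule 86): 101000000110111
Gen 10 (rule 161): 010011110001010
Gen 11 (rule 149): 011001101101011

Answer: never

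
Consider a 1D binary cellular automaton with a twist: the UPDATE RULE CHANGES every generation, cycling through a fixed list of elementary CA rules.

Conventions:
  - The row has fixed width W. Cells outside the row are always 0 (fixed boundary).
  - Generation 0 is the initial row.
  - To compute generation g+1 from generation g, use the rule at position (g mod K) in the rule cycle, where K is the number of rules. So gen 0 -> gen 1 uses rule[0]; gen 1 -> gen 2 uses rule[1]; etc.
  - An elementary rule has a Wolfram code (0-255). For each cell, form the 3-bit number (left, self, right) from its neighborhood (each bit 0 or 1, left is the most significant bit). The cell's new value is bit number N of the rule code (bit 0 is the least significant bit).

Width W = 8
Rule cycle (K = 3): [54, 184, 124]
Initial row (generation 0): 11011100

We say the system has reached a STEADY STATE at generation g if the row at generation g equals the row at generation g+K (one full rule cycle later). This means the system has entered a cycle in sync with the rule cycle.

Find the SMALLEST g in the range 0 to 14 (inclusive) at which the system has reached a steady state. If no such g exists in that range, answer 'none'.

Answer: 10

Derivation:
Gen 0: 11011100
Gen 1 (rule 54): 00100010
Gen 2 (rule 184): 00010001
Gen 3 (rule 124): 00011001
Gen 4 (rule 54): 00100111
Gen 5 (rule 184): 00010110
Gen 6 (rule 124): 00011111
Gen 7 (rule 54): 00100000
Gen 8 (rule 184): 00010000
Gen 9 (rule 124): 00011000
Gen 10 (rule 54): 00100100
Gen 11 (rule 184): 00010010
Gen 12 (rule 124): 00011011
Gen 13 (rule 54): 00100100
Gen 14 (rule 184): 00010010
Gen 15 (rule 124): 00011011
Gen 16 (rule 54): 00100100
Gen 17 (rule 184): 00010010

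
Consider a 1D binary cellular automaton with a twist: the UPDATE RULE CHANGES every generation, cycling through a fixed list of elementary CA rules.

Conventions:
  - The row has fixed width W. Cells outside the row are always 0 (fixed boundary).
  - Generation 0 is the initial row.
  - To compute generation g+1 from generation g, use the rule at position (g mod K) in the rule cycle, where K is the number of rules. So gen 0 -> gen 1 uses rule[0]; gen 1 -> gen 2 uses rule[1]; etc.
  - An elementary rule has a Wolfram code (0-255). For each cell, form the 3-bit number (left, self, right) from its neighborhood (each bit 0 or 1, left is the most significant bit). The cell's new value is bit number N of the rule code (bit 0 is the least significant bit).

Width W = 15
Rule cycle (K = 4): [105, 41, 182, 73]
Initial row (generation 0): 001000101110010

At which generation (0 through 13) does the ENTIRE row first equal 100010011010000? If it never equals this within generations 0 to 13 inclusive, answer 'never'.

Answer: 1

Derivation:
Gen 0: 001000101110010
Gen 1 (rule 105): 100010011010000
Gen 2 (rule 41): 001000010100111
Gen 3 (rule 182): 011100111111010
Gen 4 (rule 73): 010100100001000
Gen 5 (rule 105): 001000001100011
Gen 6 (rule 41): 100011101001010
Gen 7 (rule 182): 110101011111111
Gen 8 (rule 73): 110000010000001
Gen 9 (rule 105): 110111000111100
Gen 10 (rule 41): 101100010100001
Gen 11 (rule 182): 110010111110011
Gen 12 (rule 73): 110000100010011
Gen 13 (rule 105): 110110001000011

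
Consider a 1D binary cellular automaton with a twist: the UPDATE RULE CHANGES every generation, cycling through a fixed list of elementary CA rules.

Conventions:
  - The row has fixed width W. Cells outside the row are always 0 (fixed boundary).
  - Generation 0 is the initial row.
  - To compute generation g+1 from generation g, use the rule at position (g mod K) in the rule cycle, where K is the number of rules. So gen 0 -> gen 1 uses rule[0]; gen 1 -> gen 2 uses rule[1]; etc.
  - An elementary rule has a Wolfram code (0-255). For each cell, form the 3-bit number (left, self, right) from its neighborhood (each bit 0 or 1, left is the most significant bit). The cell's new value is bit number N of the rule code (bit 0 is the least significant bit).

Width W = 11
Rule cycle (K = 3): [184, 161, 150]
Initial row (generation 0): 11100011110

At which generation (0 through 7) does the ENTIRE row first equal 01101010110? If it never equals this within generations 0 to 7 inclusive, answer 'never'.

Answer: 4

Derivation:
Gen 0: 11100011110
Gen 1 (rule 184): 11010011101
Gen 2 (rule 161): 00100001010
Gen 3 (rule 150): 01110011011
Gen 4 (rule 184): 01101010110
Gen 5 (rule 161): 00010101000
Gen 6 (rule 150): 00110101100
Gen 7 (rule 184): 00101011010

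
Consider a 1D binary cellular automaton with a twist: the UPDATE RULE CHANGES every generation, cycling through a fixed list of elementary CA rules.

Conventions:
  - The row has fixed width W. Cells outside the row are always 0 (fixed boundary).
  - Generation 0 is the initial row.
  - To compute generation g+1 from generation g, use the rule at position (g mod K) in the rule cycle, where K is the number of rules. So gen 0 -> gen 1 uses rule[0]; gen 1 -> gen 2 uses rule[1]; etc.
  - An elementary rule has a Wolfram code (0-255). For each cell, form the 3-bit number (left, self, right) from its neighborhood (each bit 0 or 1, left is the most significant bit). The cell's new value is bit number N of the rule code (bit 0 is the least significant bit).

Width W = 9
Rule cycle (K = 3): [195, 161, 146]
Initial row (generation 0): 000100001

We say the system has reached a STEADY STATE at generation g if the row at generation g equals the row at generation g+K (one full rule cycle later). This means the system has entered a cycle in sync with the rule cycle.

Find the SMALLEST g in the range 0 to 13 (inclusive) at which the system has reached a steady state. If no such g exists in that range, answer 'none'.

Gen 0: 000100001
Gen 1 (rule 195): 111001110
Gen 2 (rule 161): 010000100
Gen 3 (rule 146): 101001010
Gen 4 (rule 195): 000010000
Gen 5 (rule 161): 111000111
Gen 6 (rule 146): 010101010
Gen 7 (rule 195): 100000000
Gen 8 (rule 161): 001111111
Gen 9 (rule 146): 010111110
Gen 10 (rule 195): 100011110
Gen 11 (rule 161): 001001100
Gen 12 (rule 146): 010110010
Gen 13 (rule 195): 100010100
Gen 14 (rule 161): 001001001
Gen 15 (rule 146): 010110110
Gen 16 (rule 195): 100010010

Answer: none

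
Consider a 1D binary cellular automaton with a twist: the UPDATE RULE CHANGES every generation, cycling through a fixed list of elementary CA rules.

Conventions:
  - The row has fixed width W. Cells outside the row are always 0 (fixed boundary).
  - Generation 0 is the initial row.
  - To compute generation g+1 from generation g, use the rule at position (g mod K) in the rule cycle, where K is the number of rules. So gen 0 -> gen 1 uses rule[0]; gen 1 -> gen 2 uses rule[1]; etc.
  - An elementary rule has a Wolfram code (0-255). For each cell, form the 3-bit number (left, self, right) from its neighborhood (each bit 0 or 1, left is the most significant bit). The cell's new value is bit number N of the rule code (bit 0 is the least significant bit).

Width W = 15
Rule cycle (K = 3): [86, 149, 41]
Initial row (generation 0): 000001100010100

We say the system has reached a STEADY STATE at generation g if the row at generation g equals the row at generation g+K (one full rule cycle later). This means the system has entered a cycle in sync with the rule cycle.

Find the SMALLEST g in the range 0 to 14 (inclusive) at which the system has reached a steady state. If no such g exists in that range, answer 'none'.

Answer: none

Derivation:
Gen 0: 000001100010100
Gen 1 (rule 86): 000010110110110
Gen 2 (rule 149): 111010000000001
Gen 3 (rule 41): 100100111111100
Gen 4 (rule 86): 111111000000110
Gen 5 (rule 149): 011110111110001
Gen 6 (rule 41): 010001100000100
Gen 7 (rule 86): 111010110001110
Gen 8 (rule 149): 010010001100101
Gen 9 (rule 41): 000000101000010
Gen 10 (rule 86): 000001101100111
Gen 11 (rule 149): 111100000010010
Gen 12 (rule 41): 100001111000000
Gen 13 (rule 86): 110010001100000
Gen 14 (rule 149): 001011100011111
Gen 15 (rule 41): 100110001010000
Gen 16 (rule 86): 111011011011000
Gen 17 (rule 149): 010000000000111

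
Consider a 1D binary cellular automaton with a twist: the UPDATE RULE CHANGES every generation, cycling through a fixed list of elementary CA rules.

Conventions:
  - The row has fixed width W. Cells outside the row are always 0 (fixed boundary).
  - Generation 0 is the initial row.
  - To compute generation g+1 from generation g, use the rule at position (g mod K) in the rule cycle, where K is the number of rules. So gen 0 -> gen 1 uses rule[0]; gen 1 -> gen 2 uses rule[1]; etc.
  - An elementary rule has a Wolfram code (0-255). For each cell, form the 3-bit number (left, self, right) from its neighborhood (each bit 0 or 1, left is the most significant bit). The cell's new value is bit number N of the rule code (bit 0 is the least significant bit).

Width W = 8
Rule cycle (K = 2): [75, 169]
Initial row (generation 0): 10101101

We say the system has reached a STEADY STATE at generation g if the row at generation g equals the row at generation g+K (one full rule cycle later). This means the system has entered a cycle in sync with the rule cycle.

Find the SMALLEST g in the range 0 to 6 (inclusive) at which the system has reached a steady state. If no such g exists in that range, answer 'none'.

Gen 0: 10101101
Gen 1 (rule 75): 00001100
Gen 2 (rule 169): 11101001
Gen 3 (rule 75): 10100010
Gen 4 (rule 169): 01001000
Gen 5 (rule 75): 10010011
Gen 6 (rule 169): 00000010
Gen 7 (rule 75): 11111100
Gen 8 (rule 169): 11111001

Answer: none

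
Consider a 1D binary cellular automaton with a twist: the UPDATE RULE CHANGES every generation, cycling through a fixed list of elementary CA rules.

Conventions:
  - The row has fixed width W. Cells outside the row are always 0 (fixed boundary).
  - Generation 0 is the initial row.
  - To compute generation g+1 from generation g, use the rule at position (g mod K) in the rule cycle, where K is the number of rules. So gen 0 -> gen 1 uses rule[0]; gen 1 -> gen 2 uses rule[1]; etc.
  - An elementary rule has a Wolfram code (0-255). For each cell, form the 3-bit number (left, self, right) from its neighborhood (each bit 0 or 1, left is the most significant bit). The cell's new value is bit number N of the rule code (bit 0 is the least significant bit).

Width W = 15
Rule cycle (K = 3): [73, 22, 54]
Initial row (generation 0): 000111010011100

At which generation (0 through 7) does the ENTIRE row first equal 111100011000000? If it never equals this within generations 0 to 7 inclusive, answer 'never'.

Gen 0: 000111010011100
Gen 1 (rule 73): 110101000010101
Gen 2 (rule 22): 000101100110101
Gen 3 (rule 54): 001110011001111
Gen 4 (rule 73): 101010011001001
Gen 5 (rule 22): 101011100111111
Gen 6 (rule 54): 111100011000000
Gen 7 (rule 73): 100101011011111

Answer: 6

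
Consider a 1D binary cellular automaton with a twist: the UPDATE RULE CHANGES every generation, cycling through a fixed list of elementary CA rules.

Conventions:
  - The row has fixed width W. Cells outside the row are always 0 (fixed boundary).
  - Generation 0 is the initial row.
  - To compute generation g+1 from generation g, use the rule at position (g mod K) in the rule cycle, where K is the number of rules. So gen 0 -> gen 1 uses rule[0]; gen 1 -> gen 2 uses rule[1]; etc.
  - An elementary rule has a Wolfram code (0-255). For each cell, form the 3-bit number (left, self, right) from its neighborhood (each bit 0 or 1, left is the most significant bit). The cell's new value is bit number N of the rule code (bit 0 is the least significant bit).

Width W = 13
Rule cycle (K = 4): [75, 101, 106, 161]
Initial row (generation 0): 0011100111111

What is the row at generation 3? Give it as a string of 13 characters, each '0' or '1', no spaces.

Answer: 0110011011110

Derivation:
Gen 0: 0011100111111
Gen 1 (rule 75): 1110101100001
Gen 2 (rule 101): 0011110101101
Gen 3 (rule 106): 0110011011110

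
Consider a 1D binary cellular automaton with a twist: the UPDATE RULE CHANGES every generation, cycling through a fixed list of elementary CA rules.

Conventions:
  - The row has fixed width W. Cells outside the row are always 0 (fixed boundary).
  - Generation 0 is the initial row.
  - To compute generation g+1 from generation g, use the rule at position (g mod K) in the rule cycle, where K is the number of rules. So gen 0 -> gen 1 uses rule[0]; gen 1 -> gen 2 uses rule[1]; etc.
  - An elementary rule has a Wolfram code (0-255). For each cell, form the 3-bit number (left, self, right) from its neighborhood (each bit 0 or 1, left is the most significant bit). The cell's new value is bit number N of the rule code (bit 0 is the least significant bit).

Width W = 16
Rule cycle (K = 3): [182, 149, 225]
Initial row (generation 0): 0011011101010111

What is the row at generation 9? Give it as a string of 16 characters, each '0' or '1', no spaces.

Gen 0: 0011011101010111
Gen 1 (rule 182): 0100101011111010
Gen 2 (rule 149): 0110101001110011
Gen 3 (rule 225): 0011010000110001
Gen 4 (rule 182): 0100111001001011
Gen 5 (rule 149): 0110010101101000
Gen 6 (rule 225): 0010001010110011
Gen 7 (rule 182): 0111011111001100
Gen 8 (rule 149): 0010001110100011
Gen 9 (rule 225): 1000100111001001

Answer: 1000100111001001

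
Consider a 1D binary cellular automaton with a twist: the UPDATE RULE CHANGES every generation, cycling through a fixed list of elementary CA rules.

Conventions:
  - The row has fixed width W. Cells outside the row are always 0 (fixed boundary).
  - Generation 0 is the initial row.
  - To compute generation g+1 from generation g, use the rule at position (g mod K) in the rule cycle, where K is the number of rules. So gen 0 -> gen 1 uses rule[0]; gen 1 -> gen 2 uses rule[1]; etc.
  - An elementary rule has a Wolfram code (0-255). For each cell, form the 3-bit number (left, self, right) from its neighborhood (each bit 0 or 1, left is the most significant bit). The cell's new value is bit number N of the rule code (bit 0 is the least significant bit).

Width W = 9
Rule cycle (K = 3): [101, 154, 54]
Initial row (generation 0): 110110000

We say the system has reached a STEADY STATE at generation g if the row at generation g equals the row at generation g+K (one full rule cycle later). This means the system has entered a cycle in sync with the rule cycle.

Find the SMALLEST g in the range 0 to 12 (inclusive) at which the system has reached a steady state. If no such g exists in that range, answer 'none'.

Gen 0: 110110000
Gen 1 (rule 101): 011010111
Gen 2 (rule 154): 110000110
Gen 3 (rule 54): 001001001
Gen 4 (rule 101): 101001001
Gen 5 (rule 154): 000110110
Gen 6 (rule 54): 001001001
Gen 7 (rule 101): 101001001
Gen 8 (rule 154): 000110110
Gen 9 (rule 54): 001001001
Gen 10 (rule 101): 101001001
Gen 11 (rule 154): 000110110
Gen 12 (rule 54): 001001001
Gen 13 (rule 101): 101001001
Gen 14 (rule 154): 000110110
Gen 15 (rule 54): 001001001

Answer: 3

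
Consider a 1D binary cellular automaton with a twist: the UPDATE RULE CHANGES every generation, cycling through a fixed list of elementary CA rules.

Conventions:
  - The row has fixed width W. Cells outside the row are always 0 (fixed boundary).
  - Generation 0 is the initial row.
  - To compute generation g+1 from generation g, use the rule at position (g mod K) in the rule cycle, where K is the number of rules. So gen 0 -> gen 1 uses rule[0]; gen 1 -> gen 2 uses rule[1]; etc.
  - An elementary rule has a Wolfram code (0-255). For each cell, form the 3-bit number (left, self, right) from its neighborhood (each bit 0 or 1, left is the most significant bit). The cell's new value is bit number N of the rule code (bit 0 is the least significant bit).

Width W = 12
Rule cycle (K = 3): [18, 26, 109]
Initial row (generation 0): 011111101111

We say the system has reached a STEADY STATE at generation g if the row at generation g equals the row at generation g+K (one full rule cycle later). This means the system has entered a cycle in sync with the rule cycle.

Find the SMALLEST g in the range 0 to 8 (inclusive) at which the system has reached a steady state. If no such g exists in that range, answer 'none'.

Answer: 1

Derivation:
Gen 0: 011111101111
Gen 1 (rule 18): 100000000000
Gen 2 (rule 26): 010000000000
Gen 3 (rule 109): 010111111111
Gen 4 (rule 18): 100000000000
Gen 5 (rule 26): 010000000000
Gen 6 (rule 109): 010111111111
Gen 7 (rule 18): 100000000000
Gen 8 (rule 26): 010000000000
Gen 9 (rule 109): 010111111111
Gen 10 (rule 18): 100000000000
Gen 11 (rule 26): 010000000000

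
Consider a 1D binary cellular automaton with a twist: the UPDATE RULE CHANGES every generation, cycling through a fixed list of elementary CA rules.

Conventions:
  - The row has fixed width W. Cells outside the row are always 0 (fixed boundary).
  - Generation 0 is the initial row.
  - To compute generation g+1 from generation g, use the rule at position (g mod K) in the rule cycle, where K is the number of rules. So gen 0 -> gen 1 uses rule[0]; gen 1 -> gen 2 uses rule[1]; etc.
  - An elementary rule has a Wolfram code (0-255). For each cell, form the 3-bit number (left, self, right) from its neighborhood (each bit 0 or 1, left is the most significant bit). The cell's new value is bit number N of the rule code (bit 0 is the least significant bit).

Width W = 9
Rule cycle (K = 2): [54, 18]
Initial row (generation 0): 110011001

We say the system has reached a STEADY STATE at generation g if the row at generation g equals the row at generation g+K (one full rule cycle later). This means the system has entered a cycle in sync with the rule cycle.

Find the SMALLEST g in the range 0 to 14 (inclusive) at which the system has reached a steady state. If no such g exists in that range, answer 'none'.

Answer: none

Derivation:
Gen 0: 110011001
Gen 1 (rule 54): 001100111
Gen 2 (rule 18): 010011000
Gen 3 (rule 54): 111100100
Gen 4 (rule 18): 000011010
Gen 5 (rule 54): 000100111
Gen 6 (rule 18): 001011000
Gen 7 (rule 54): 011100100
Gen 8 (rule 18): 100011010
Gen 9 (rule 54): 110100111
Gen 10 (rule 18): 000011000
Gen 11 (rule 54): 000100100
Gen 12 (rule 18): 001011010
Gen 13 (rule 54): 011100111
Gen 14 (rule 18): 100011000
Gen 15 (rule 54): 110100100
Gen 16 (rule 18): 000011010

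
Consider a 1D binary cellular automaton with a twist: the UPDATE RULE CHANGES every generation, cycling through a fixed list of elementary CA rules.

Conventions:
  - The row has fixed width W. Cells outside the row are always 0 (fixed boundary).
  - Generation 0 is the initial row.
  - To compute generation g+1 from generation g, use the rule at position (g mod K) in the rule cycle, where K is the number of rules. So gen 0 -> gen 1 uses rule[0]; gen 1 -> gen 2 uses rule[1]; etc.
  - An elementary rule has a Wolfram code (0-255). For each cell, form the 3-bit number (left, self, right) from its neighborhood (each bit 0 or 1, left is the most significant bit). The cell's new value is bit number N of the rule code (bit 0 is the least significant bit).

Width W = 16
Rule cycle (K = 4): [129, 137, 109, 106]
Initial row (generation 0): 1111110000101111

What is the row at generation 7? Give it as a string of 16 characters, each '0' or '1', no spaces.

Answer: 1000000000000001

Derivation:
Gen 0: 1111110000101111
Gen 1 (rule 129): 0111100110000110
Gen 2 (rule 137): 0111000100110100
Gen 3 (rule 109): 0101010100111101
Gen 4 (rule 106): 1010101001100110
Gen 5 (rule 129): 0000000000000000
Gen 6 (rule 137): 1111111111111111
Gen 7 (rule 109): 1000000000000001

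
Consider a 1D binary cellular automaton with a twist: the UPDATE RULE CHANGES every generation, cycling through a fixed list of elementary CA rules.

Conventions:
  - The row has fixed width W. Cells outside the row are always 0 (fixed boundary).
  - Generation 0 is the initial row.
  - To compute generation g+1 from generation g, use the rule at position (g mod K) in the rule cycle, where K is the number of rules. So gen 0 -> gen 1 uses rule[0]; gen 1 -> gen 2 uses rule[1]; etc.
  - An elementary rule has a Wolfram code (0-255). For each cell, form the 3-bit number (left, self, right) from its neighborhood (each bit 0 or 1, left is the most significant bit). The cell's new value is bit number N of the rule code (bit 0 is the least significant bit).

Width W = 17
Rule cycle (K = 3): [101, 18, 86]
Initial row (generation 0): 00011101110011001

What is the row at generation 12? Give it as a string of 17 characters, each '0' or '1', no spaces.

Answer: 01110000000000000

Derivation:
Gen 0: 00011101110011001
Gen 1 (rule 101): 11000110010001001
Gen 2 (rule 18): 00101001101010110
Gen 3 (rule 86): 01101110101010011
Gen 4 (rule 101): 00110011111110001
Gen 5 (rule 18): 01001100000001010
Gen 6 (rule 86): 11110110000011011
Gen 7 (rule 101): 00011010111001101
Gen 8 (rule 18): 00100000000110000
Gen 9 (rule 86): 01110000001011000
Gen 10 (rule 101): 00010111101101011
Gen 11 (rule 18): 00100000000000000
Gen 12 (rule 86): 01110000000000000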